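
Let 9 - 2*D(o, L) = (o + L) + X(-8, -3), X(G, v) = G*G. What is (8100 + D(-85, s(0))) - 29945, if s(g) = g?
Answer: -21830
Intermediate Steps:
X(G, v) = G²
D(o, L) = -55/2 - L/2 - o/2 (D(o, L) = 9/2 - ((o + L) + (-8)²)/2 = 9/2 - ((L + o) + 64)/2 = 9/2 - (64 + L + o)/2 = 9/2 + (-32 - L/2 - o/2) = -55/2 - L/2 - o/2)
(8100 + D(-85, s(0))) - 29945 = (8100 + (-55/2 - ½*0 - ½*(-85))) - 29945 = (8100 + (-55/2 + 0 + 85/2)) - 29945 = (8100 + 15) - 29945 = 8115 - 29945 = -21830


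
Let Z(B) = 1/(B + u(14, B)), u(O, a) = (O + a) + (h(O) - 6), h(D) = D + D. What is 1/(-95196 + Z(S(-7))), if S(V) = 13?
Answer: -62/5902151 ≈ -1.0505e-5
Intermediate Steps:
h(D) = 2*D
u(O, a) = -6 + a + 3*O (u(O, a) = (O + a) + (2*O - 6) = (O + a) + (-6 + 2*O) = -6 + a + 3*O)
Z(B) = 1/(36 + 2*B) (Z(B) = 1/(B + (-6 + B + 3*14)) = 1/(B + (-6 + B + 42)) = 1/(B + (36 + B)) = 1/(36 + 2*B))
1/(-95196 + Z(S(-7))) = 1/(-95196 + 1/(2*(18 + 13))) = 1/(-95196 + (½)/31) = 1/(-95196 + (½)*(1/31)) = 1/(-95196 + 1/62) = 1/(-5902151/62) = -62/5902151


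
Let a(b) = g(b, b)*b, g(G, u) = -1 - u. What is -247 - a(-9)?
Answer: -175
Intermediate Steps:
a(b) = b*(-1 - b) (a(b) = (-1 - b)*b = b*(-1 - b))
-247 - a(-9) = -247 - (-1)*(-9)*(1 - 9) = -247 - (-1)*(-9)*(-8) = -247 - 1*(-72) = -247 + 72 = -175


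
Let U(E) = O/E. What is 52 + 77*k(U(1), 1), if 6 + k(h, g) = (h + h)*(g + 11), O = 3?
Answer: 5134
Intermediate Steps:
U(E) = 3/E
k(h, g) = -6 + 2*h*(11 + g) (k(h, g) = -6 + (h + h)*(g + 11) = -6 + (2*h)*(11 + g) = -6 + 2*h*(11 + g))
52 + 77*k(U(1), 1) = 52 + 77*(-6 + 22*(3/1) + 2*1*(3/1)) = 52 + 77*(-6 + 22*(3*1) + 2*1*(3*1)) = 52 + 77*(-6 + 22*3 + 2*1*3) = 52 + 77*(-6 + 66 + 6) = 52 + 77*66 = 52 + 5082 = 5134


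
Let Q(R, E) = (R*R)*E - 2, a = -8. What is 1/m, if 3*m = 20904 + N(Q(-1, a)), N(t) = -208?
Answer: 3/20696 ≈ 0.00014496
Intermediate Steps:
Q(R, E) = -2 + E*R² (Q(R, E) = R²*E - 2 = E*R² - 2 = -2 + E*R²)
m = 20696/3 (m = (20904 - 208)/3 = (⅓)*20696 = 20696/3 ≈ 6898.7)
1/m = 1/(20696/3) = 3/20696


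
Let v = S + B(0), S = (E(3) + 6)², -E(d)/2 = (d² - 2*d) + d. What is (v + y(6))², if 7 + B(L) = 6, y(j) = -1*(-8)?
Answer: 1849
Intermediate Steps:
E(d) = -2*d² + 2*d (E(d) = -2*((d² - 2*d) + d) = -2*(d² - d) = -2*d² + 2*d)
y(j) = 8
B(L) = -1 (B(L) = -7 + 6 = -1)
S = 36 (S = (2*3*(1 - 1*3) + 6)² = (2*3*(1 - 3) + 6)² = (2*3*(-2) + 6)² = (-12 + 6)² = (-6)² = 36)
v = 35 (v = 36 - 1 = 35)
(v + y(6))² = (35 + 8)² = 43² = 1849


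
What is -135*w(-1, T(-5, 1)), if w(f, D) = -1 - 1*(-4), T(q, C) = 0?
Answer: -405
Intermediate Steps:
w(f, D) = 3 (w(f, D) = -1 + 4 = 3)
-135*w(-1, T(-5, 1)) = -135*3 = -405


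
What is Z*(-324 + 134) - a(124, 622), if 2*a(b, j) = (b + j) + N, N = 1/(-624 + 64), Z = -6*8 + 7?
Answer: 8307041/1120 ≈ 7417.0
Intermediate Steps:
Z = -41 (Z = -48 + 7 = -41)
N = -1/560 (N = 1/(-560) = -1/560 ≈ -0.0017857)
a(b, j) = -1/1120 + b/2 + j/2 (a(b, j) = ((b + j) - 1/560)/2 = (-1/560 + b + j)/2 = -1/1120 + b/2 + j/2)
Z*(-324 + 134) - a(124, 622) = -41*(-324 + 134) - (-1/1120 + (1/2)*124 + (1/2)*622) = -41*(-190) - (-1/1120 + 62 + 311) = 7790 - 1*417759/1120 = 7790 - 417759/1120 = 8307041/1120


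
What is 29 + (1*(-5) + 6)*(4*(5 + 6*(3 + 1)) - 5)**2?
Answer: 12350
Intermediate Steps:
29 + (1*(-5) + 6)*(4*(5 + 6*(3 + 1)) - 5)**2 = 29 + (-5 + 6)*(4*(5 + 6*4) - 5)**2 = 29 + 1*(4*(5 + 24) - 5)**2 = 29 + 1*(4*29 - 5)**2 = 29 + 1*(116 - 5)**2 = 29 + 1*111**2 = 29 + 1*12321 = 29 + 12321 = 12350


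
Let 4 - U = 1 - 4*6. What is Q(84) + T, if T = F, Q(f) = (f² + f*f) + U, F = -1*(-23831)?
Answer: 37970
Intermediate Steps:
F = 23831
U = 27 (U = 4 - (1 - 4*6) = 4 - (1 - 24) = 4 - 1*(-23) = 4 + 23 = 27)
Q(f) = 27 + 2*f² (Q(f) = (f² + f*f) + 27 = (f² + f²) + 27 = 2*f² + 27 = 27 + 2*f²)
T = 23831
Q(84) + T = (27 + 2*84²) + 23831 = (27 + 2*7056) + 23831 = (27 + 14112) + 23831 = 14139 + 23831 = 37970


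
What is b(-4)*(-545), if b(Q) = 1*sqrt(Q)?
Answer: -1090*I ≈ -1090.0*I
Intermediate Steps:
b(Q) = sqrt(Q)
b(-4)*(-545) = sqrt(-4)*(-545) = (2*I)*(-545) = -1090*I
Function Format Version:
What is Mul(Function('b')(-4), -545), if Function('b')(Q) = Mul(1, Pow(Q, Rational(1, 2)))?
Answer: Mul(-1090, I) ≈ Mul(-1090.0, I)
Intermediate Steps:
Function('b')(Q) = Pow(Q, Rational(1, 2))
Mul(Function('b')(-4), -545) = Mul(Pow(-4, Rational(1, 2)), -545) = Mul(Mul(2, I), -545) = Mul(-1090, I)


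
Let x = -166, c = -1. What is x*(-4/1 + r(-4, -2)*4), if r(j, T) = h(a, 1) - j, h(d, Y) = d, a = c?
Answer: -1328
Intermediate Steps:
a = -1
r(j, T) = -1 - j
x*(-4/1 + r(-4, -2)*4) = -166*(-4/1 + (-1 - 1*(-4))*4) = -166*(-4*1 + (-1 + 4)*4) = -166*(-4 + 3*4) = -166*(-4 + 12) = -166*8 = -1328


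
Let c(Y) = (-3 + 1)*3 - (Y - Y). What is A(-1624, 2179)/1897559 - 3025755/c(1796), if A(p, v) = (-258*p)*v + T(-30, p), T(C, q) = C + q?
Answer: 1915675507843/3795118 ≈ 5.0477e+5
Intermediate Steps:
c(Y) = -6 (c(Y) = -2*3 - 1*0 = -6 + 0 = -6)
A(p, v) = -30 + p - 258*p*v (A(p, v) = (-258*p)*v + (-30 + p) = -258*p*v + (-30 + p) = -30 + p - 258*p*v)
A(-1624, 2179)/1897559 - 3025755/c(1796) = (-30 - 1624 - 258*(-1624)*2179)/1897559 - 3025755/(-6) = (-30 - 1624 + 912983568)*(1/1897559) - 3025755*(-1/6) = 912981914*(1/1897559) + 1008585/2 = 912981914/1897559 + 1008585/2 = 1915675507843/3795118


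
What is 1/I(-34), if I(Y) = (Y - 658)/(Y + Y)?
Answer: 17/173 ≈ 0.098266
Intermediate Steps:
I(Y) = (-658 + Y)/(2*Y) (I(Y) = (-658 + Y)/((2*Y)) = (-658 + Y)*(1/(2*Y)) = (-658 + Y)/(2*Y))
1/I(-34) = 1/((1/2)*(-658 - 34)/(-34)) = 1/((1/2)*(-1/34)*(-692)) = 1/(173/17) = 17/173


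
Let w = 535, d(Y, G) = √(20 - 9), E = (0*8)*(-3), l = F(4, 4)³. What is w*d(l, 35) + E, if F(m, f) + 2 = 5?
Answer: 535*√11 ≈ 1774.4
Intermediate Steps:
F(m, f) = 3 (F(m, f) = -2 + 5 = 3)
l = 27 (l = 3³ = 27)
E = 0 (E = 0*(-3) = 0)
d(Y, G) = √11
w*d(l, 35) + E = 535*√11 + 0 = 535*√11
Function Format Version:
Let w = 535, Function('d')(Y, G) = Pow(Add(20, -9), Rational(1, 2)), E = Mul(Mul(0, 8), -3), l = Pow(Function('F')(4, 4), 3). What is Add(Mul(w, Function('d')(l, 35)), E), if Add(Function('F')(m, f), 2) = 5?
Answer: Mul(535, Pow(11, Rational(1, 2))) ≈ 1774.4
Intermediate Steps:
Function('F')(m, f) = 3 (Function('F')(m, f) = Add(-2, 5) = 3)
l = 27 (l = Pow(3, 3) = 27)
E = 0 (E = Mul(0, -3) = 0)
Function('d')(Y, G) = Pow(11, Rational(1, 2))
Add(Mul(w, Function('d')(l, 35)), E) = Add(Mul(535, Pow(11, Rational(1, 2))), 0) = Mul(535, Pow(11, Rational(1, 2)))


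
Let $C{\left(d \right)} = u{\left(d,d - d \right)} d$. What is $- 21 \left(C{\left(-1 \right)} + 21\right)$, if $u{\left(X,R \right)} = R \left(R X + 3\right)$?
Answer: $-441$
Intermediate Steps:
$u{\left(X,R \right)} = R \left(3 + R X\right)$
$C{\left(d \right)} = 0$ ($C{\left(d \right)} = \left(d - d\right) \left(3 + \left(d - d\right) d\right) d = 0 \left(3 + 0 d\right) d = 0 \left(3 + 0\right) d = 0 \cdot 3 d = 0 d = 0$)
$- 21 \left(C{\left(-1 \right)} + 21\right) = - 21 \left(0 + 21\right) = \left(-21\right) 21 = -441$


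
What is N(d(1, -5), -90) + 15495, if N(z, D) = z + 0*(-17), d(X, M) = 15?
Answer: 15510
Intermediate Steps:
N(z, D) = z (N(z, D) = z + 0 = z)
N(d(1, -5), -90) + 15495 = 15 + 15495 = 15510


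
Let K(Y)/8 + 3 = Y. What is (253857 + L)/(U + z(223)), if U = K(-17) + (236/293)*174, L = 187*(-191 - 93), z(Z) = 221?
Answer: 58819457/58937 ≈ 998.01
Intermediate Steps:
K(Y) = -24 + 8*Y
L = -53108 (L = 187*(-284) = -53108)
U = -5816/293 (U = (-24 + 8*(-17)) + (236/293)*174 = (-24 - 136) + (236*(1/293))*174 = -160 + (236/293)*174 = -160 + 41064/293 = -5816/293 ≈ -19.850)
(253857 + L)/(U + z(223)) = (253857 - 53108)/(-5816/293 + 221) = 200749/(58937/293) = 200749*(293/58937) = 58819457/58937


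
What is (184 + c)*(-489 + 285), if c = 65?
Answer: -50796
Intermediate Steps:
(184 + c)*(-489 + 285) = (184 + 65)*(-489 + 285) = 249*(-204) = -50796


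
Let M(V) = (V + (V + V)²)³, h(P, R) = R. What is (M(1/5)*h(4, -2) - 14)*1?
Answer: -220208/15625 ≈ -14.093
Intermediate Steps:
M(V) = (V + 4*V²)³ (M(V) = (V + (2*V)²)³ = (V + 4*V²)³)
(M(1/5)*h(4, -2) - 14)*1 = (((1/5)³*(1 + 4/5)³)*(-2) - 14)*1 = (((⅕)³*(1 + 4*(⅕))³)*(-2) - 14)*1 = (((1 + ⅘)³/125)*(-2) - 14)*1 = (((9/5)³/125)*(-2) - 14)*1 = (((1/125)*(729/125))*(-2) - 14)*1 = ((729/15625)*(-2) - 14)*1 = (-1458/15625 - 14)*1 = -220208/15625*1 = -220208/15625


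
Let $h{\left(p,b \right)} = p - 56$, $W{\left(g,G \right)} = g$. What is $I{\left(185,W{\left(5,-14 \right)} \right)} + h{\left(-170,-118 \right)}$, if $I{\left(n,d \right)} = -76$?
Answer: $-302$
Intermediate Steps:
$h{\left(p,b \right)} = -56 + p$
$I{\left(185,W{\left(5,-14 \right)} \right)} + h{\left(-170,-118 \right)} = -76 - 226 = -302$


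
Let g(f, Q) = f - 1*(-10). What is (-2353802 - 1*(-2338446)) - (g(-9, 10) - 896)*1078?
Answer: 949454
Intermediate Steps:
g(f, Q) = 10 + f (g(f, Q) = f + 10 = 10 + f)
(-2353802 - 1*(-2338446)) - (g(-9, 10) - 896)*1078 = (-2353802 - 1*(-2338446)) - ((10 - 9) - 896)*1078 = (-2353802 + 2338446) - (1 - 896)*1078 = -15356 - (-895)*1078 = -15356 - 1*(-964810) = -15356 + 964810 = 949454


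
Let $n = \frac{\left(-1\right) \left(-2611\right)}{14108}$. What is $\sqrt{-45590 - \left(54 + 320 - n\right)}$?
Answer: $\frac{i \sqrt{2287109606027}}{7054} \approx 214.39 i$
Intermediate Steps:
$n = \frac{2611}{14108}$ ($n = 2611 \cdot \frac{1}{14108} = \frac{2611}{14108} \approx 0.18507$)
$\sqrt{-45590 - \left(54 + 320 - n\right)} = \sqrt{-45590 - \left(\frac{759221}{14108} + 320\right)} = \sqrt{-45590 + \left(\frac{2611}{14108} - \left(54 + 320\right)\right)} = \sqrt{-45590 + \left(\frac{2611}{14108} - 374\right)} = \sqrt{-45590 - \frac{5273781}{14108}} = \sqrt{- \frac{648457501}{14108}} = \frac{i \sqrt{2287109606027}}{7054}$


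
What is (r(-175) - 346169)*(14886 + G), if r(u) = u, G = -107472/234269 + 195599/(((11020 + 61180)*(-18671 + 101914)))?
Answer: -907365071770739147440983/175998820662175 ≈ -5.1555e+9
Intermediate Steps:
G = -645876437669069/1407990565297400 (G = -107472*1/234269 + 195599/((72200*83243)) = -107472/234269 + 195599/6010144600 = -645876437669069/1407990565297400 ≈ -0.45872)
(r(-175) - 346169)*(14886 + G) = (-175 - 346169)*(14886 - 645876437669069/1407990565297400) = -346344*20958701678579427331/1407990565297400 = -907365071770739147440983/175998820662175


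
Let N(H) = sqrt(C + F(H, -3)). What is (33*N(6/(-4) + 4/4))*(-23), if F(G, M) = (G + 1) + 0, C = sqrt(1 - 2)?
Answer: -759*sqrt(2 + 4*I)/2 ≈ -682.69 - 421.92*I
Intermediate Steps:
C = I (C = sqrt(-1) = I ≈ 1.0*I)
F(G, M) = 1 + G (F(G, M) = (1 + G) + 0 = 1 + G)
N(H) = sqrt(1 + I + H) (N(H) = sqrt(I + (1 + H)) = sqrt(1 + I + H))
(33*N(6/(-4) + 4/4))*(-23) = (33*sqrt(1 + I + (6/(-4) + 4/4)))*(-23) = (33*sqrt(1 + I + (6*(-1/4) + 4*(1/4))))*(-23) = (33*sqrt(1 + I + (-3/2 + 1)))*(-23) = (33*sqrt(1 + I - 1/2))*(-23) = (33*sqrt(1/2 + I))*(-23) = -759*sqrt(1/2 + I)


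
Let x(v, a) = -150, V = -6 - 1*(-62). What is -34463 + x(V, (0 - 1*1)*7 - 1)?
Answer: -34613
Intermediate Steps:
V = 56 (V = -6 + 62 = 56)
-34463 + x(V, (0 - 1*1)*7 - 1) = -34463 - 150 = -34613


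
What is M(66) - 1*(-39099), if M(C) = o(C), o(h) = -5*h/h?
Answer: 39094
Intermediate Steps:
o(h) = -5 (o(h) = -5*1 = -5)
M(C) = -5
M(66) - 1*(-39099) = -5 - 1*(-39099) = -5 + 39099 = 39094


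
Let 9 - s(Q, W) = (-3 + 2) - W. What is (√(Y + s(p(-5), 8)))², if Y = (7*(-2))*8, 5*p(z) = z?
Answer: -94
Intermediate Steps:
p(z) = z/5
s(Q, W) = 10 + W (s(Q, W) = 9 - ((-3 + 2) - W) = 9 - (-1 - W) = 9 + (1 + W) = 10 + W)
Y = -112 (Y = -14*8 = -112)
(√(Y + s(p(-5), 8)))² = (√(-112 + (10 + 8)))² = (√(-112 + 18))² = (√(-94))² = (I*√94)² = -94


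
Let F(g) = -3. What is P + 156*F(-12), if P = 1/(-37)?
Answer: -17317/37 ≈ -468.03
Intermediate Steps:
P = -1/37 ≈ -0.027027
P + 156*F(-12) = -1/37 + 156*(-3) = -1/37 - 468 = -17317/37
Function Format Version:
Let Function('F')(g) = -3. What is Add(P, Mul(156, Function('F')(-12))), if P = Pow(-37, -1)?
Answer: Rational(-17317, 37) ≈ -468.03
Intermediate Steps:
P = Rational(-1, 37) ≈ -0.027027
Add(P, Mul(156, Function('F')(-12))) = Add(Rational(-1, 37), Mul(156, -3)) = Add(Rational(-1, 37), -468) = Rational(-17317, 37)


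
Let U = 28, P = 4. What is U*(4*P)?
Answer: 448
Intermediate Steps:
U*(4*P) = 28*(4*4) = 28*16 = 448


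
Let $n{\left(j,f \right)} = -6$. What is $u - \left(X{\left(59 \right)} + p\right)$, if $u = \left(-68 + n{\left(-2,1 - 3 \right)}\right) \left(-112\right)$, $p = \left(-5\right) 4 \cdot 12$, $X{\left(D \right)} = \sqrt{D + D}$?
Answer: $8528 - \sqrt{118} \approx 8517.1$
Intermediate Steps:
$X{\left(D \right)} = \sqrt{2} \sqrt{D}$ ($X{\left(D \right)} = \sqrt{2 D} = \sqrt{2} \sqrt{D}$)
$p = -240$ ($p = \left(-20\right) 12 = -240$)
$u = 8288$ ($u = \left(-68 - 6\right) \left(-112\right) = \left(-74\right) \left(-112\right) = 8288$)
$u - \left(X{\left(59 \right)} + p\right) = 8288 - \left(\sqrt{2} \sqrt{59} - 240\right) = 8288 - \left(\sqrt{118} - 240\right) = 8288 - \left(-240 + \sqrt{118}\right) = 8288 + \left(240 - \sqrt{118}\right) = 8528 - \sqrt{118}$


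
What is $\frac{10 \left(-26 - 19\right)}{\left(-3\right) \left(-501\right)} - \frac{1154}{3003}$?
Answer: $- \frac{342868}{501501} \approx -0.68368$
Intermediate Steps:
$\frac{10 \left(-26 - 19\right)}{\left(-3\right) \left(-501\right)} - \frac{1154}{3003} = \frac{10 \left(-45\right)}{1503} - \frac{1154}{3003} = \left(-450\right) \frac{1}{1503} - \frac{1154}{3003} = - \frac{50}{167} - \frac{1154}{3003} = - \frac{342868}{501501}$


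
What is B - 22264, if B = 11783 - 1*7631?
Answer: -18112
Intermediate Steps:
B = 4152 (B = 11783 - 7631 = 4152)
B - 22264 = 4152 - 22264 = -18112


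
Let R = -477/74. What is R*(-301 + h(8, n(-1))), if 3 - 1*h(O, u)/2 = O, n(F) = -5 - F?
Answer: 148347/74 ≈ 2004.7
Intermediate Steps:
R = -477/74 (R = -477*1/74 = -477/74 ≈ -6.4459)
h(O, u) = 6 - 2*O
R*(-301 + h(8, n(-1))) = -477*(-301 + (6 - 2*8))/74 = -477*(-301 + (6 - 16))/74 = -477*(-301 - 10)/74 = -477/74*(-311) = 148347/74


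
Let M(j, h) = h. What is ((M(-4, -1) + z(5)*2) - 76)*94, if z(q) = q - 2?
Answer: -6674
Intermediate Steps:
z(q) = -2 + q
((M(-4, -1) + z(5)*2) - 76)*94 = ((-1 + (-2 + 5)*2) - 76)*94 = ((-1 + 3*2) - 76)*94 = ((-1 + 6) - 76)*94 = (5 - 76)*94 = -71*94 = -6674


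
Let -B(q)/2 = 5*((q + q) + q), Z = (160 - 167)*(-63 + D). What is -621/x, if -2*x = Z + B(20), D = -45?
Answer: 207/26 ≈ 7.9615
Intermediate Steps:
Z = 756 (Z = (160 - 167)*(-63 - 45) = -7*(-108) = 756)
B(q) = -30*q (B(q) = -10*((q + q) + q) = -10*(2*q + q) = -10*3*q = -30*q)
x = -78 (x = -(756 - 30*20)/2 = -(756 - 600)/2 = -½*156 = -78)
-621/x = -621/(-78) = -621*(-1/78) = 207/26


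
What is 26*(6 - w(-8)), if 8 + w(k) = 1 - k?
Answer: 130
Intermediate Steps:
w(k) = -7 - k (w(k) = -8 + (1 - k) = -7 - k)
26*(6 - w(-8)) = 26*(6 - (-7 - 1*(-8))) = 26*(6 - (-7 + 8)) = 26*(6 - 1*1) = 26*(6 - 1) = 26*5 = 130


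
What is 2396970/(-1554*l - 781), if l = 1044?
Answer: -2396970/1623157 ≈ -1.4767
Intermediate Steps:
2396970/(-1554*l - 781) = 2396970/(-1554*1044 - 781) = 2396970/(-1622376 - 781) = 2396970/(-1623157) = 2396970*(-1/1623157) = -2396970/1623157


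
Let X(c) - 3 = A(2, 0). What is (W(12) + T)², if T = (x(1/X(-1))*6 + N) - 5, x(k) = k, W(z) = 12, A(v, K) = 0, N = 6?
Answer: 225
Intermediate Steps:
X(c) = 3 (X(c) = 3 + 0 = 3)
T = 3 (T = (6/3 + 6) - 5 = ((⅓)*6 + 6) - 5 = (2 + 6) - 5 = 8 - 5 = 3)
(W(12) + T)² = (12 + 3)² = 15² = 225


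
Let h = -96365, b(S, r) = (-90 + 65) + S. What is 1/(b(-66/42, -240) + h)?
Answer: -7/674741 ≈ -1.0374e-5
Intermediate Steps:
b(S, r) = -25 + S
1/(b(-66/42, -240) + h) = 1/((-25 - 66/42) - 96365) = 1/((-25 - 66*1/42) - 96365) = 1/((-25 - 11/7) - 96365) = 1/(-186/7 - 96365) = 1/(-674741/7) = -7/674741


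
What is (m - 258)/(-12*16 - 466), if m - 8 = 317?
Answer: -67/658 ≈ -0.10182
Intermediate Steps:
m = 325 (m = 8 + 317 = 325)
(m - 258)/(-12*16 - 466) = (325 - 258)/(-12*16 - 466) = 67/(-192 - 466) = 67/(-658) = 67*(-1/658) = -67/658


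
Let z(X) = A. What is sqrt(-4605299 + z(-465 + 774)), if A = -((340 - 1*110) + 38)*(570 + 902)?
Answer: I*sqrt(4999795) ≈ 2236.0*I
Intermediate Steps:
A = -394496 (A = -((340 - 110) + 38)*1472 = -(230 + 38)*1472 = -268*1472 = -1*394496 = -394496)
z(X) = -394496
sqrt(-4605299 + z(-465 + 774)) = sqrt(-4605299 - 394496) = sqrt(-4999795) = I*sqrt(4999795)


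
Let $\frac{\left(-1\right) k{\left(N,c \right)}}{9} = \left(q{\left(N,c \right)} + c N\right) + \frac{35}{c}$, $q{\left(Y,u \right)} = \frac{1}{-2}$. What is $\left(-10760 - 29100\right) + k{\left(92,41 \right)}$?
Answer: $- \frac{6052517}{82} \approx -73811.0$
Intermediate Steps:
$q{\left(Y,u \right)} = - \frac{1}{2}$
$k{\left(N,c \right)} = \frac{9}{2} - \frac{315}{c} - 9 N c$ ($k{\left(N,c \right)} = - 9 \left(\left(- \frac{1}{2} + c N\right) + \frac{35}{c}\right) = - 9 \left(\left(- \frac{1}{2} + N c\right) + \frac{35}{c}\right) = - 9 \left(- \frac{1}{2} + \frac{35}{c} + N c\right) = \frac{9}{2} - \frac{315}{c} - 9 N c$)
$\left(-10760 - 29100\right) + k{\left(92,41 \right)} = \left(-10760 - 29100\right) - \left(- \frac{9}{2} + 33948 + \frac{315}{41}\right) = -39860 - \frac{2783997}{82} = - \frac{6052517}{82}$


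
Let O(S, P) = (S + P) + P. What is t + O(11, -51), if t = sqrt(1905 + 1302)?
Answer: -91 + sqrt(3207) ≈ -34.370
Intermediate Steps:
O(S, P) = S + 2*P (O(S, P) = (P + S) + P = S + 2*P)
t = sqrt(3207) ≈ 56.630
t + O(11, -51) = sqrt(3207) + (11 + 2*(-51)) = sqrt(3207) + (11 - 102) = sqrt(3207) - 91 = -91 + sqrt(3207)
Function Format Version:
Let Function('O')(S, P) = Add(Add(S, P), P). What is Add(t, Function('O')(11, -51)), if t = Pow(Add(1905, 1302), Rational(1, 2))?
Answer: Add(-91, Pow(3207, Rational(1, 2))) ≈ -34.370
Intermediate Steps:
Function('O')(S, P) = Add(S, Mul(2, P)) (Function('O')(S, P) = Add(Add(P, S), P) = Add(S, Mul(2, P)))
t = Pow(3207, Rational(1, 2)) ≈ 56.630
Add(t, Function('O')(11, -51)) = Add(Pow(3207, Rational(1, 2)), Add(11, Mul(2, -51))) = Add(Pow(3207, Rational(1, 2)), Add(11, -102)) = Add(Pow(3207, Rational(1, 2)), -91) = Add(-91, Pow(3207, Rational(1, 2)))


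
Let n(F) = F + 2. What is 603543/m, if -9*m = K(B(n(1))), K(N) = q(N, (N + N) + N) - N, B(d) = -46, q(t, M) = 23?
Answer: -78723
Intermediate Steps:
n(F) = 2 + F
K(N) = 23 - N
m = -23/3 (m = -(23 - 1*(-46))/9 = -(23 + 46)/9 = -1/9*69 = -23/3 ≈ -7.6667)
603543/m = 603543/(-23/3) = 603543*(-3/23) = -78723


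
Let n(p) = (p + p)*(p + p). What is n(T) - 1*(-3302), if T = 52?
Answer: 14118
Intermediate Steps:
n(p) = 4*p² (n(p) = (2*p)*(2*p) = 4*p²)
n(T) - 1*(-3302) = 4*52² - 1*(-3302) = 4*2704 + 3302 = 10816 + 3302 = 14118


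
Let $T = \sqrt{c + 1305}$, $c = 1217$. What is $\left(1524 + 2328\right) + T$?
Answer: $3852 + \sqrt{2522} \approx 3902.2$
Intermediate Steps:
$T = \sqrt{2522}$ ($T = \sqrt{1217 + 1305} = \sqrt{2522} \approx 50.22$)
$\left(1524 + 2328\right) + T = \left(1524 + 2328\right) + \sqrt{2522} = 3852 + \sqrt{2522}$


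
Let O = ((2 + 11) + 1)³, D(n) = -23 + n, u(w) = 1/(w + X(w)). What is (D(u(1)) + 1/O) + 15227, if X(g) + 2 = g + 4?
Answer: 41720463/2744 ≈ 15204.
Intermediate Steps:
X(g) = 2 + g (X(g) = -2 + (g + 4) = -2 + (4 + g) = 2 + g)
u(w) = 1/(2 + 2*w) (u(w) = 1/(w + (2 + w)) = 1/(2 + 2*w))
O = 2744 (O = (13 + 1)³ = 14³ = 2744)
(D(u(1)) + 1/O) + 15227 = ((-23 + 1/(2*(1 + 1))) + 1/2744) + 15227 = ((-23 + (½)/2) + 1/2744) + 15227 = ((-23 + (½)*(½)) + 1/2744) + 15227 = ((-23 + ¼) + 1/2744) + 15227 = (-91/4 + 1/2744) + 15227 = -62425/2744 + 15227 = 41720463/2744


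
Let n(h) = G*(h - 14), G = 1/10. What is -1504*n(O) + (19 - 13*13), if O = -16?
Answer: 4362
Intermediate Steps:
G = ⅒ ≈ 0.10000
n(h) = -7/5 + h/10 (n(h) = (h - 14)/10 = (-14 + h)/10 = -7/5 + h/10)
-1504*n(O) + (19 - 13*13) = -1504*(-7/5 + (⅒)*(-16)) + (19 - 13*13) = -1504*(-7/5 - 8/5) + (19 - 169) = -1504*(-3) - 150 = 4512 - 150 = 4362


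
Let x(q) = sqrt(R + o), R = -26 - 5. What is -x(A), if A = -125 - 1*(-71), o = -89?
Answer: -2*I*sqrt(30) ≈ -10.954*I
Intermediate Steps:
R = -31
A = -54 (A = -125 + 71 = -54)
x(q) = 2*I*sqrt(30) (x(q) = sqrt(-31 - 89) = sqrt(-120) = 2*I*sqrt(30))
-x(A) = -2*I*sqrt(30)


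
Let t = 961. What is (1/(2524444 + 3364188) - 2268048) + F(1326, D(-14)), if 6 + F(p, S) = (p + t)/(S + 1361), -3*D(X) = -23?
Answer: -27419304497494655/12089361496 ≈ -2.2681e+6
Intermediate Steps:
D(X) = 23/3 (D(X) = -⅓*(-23) = 23/3)
F(p, S) = -6 + (961 + p)/(1361 + S) (F(p, S) = -6 + (p + 961)/(S + 1361) = -6 + (961 + p)/(1361 + S))
(1/(2524444 + 3364188) - 2268048) + F(1326, D(-14)) = (1/(2524444 + 3364188) - 2268048) + (-7205 + 1326 - 6*23/3)/(1361 + 23/3) = (1/5888632 - 2268048) + (-7205 + 1326 - 46)/(4106/3) = (1/5888632 - 2268048) + (3/4106)*(-5925) = -13355700030335/5888632 - 17775/4106 = -27419304497494655/12089361496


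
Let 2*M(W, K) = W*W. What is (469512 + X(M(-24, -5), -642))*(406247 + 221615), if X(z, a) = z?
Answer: 294969567600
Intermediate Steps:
M(W, K) = W²/2 (M(W, K) = (W*W)/2 = W²/2)
(469512 + X(M(-24, -5), -642))*(406247 + 221615) = (469512 + (½)*(-24)²)*(406247 + 221615) = (469512 + (½)*576)*627862 = (469512 + 288)*627862 = 469800*627862 = 294969567600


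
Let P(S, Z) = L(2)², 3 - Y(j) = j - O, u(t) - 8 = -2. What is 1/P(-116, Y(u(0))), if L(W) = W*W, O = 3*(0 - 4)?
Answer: 1/16 ≈ 0.062500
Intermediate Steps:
O = -12 (O = 3*(-4) = -12)
L(W) = W²
u(t) = 6 (u(t) = 8 - 2 = 6)
Y(j) = -9 - j (Y(j) = 3 - (j - 1*(-12)) = 3 - (j + 12) = 3 - (12 + j) = 3 + (-12 - j) = -9 - j)
P(S, Z) = 16 (P(S, Z) = (2²)² = 4² = 16)
1/P(-116, Y(u(0))) = 1/16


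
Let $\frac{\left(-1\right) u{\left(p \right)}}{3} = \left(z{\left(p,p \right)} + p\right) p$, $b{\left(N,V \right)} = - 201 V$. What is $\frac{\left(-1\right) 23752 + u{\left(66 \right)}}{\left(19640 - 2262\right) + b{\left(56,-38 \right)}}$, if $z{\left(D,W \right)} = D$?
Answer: $- \frac{6236}{3127} \approx -1.9942$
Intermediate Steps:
$u{\left(p \right)} = - 6 p^{2}$ ($u{\left(p \right)} = - 3 \left(p + p\right) p = - 3 \cdot 2 p p = - 3 \cdot 2 p^{2} = - 6 p^{2}$)
$\frac{\left(-1\right) 23752 + u{\left(66 \right)}}{\left(19640 - 2262\right) + b{\left(56,-38 \right)}} = \frac{\left(-1\right) 23752 - 6 \cdot 66^{2}}{\left(19640 - 2262\right) - -7638} = \frac{-23752 - 26136}{\left(19640 - 2262\right) + 7638} = \frac{-23752 - 26136}{17378 + 7638} = - \frac{49888}{25016} = \left(-49888\right) \frac{1}{25016} = - \frac{6236}{3127}$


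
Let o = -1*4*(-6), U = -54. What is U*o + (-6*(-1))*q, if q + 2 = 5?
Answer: -1278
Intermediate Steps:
q = 3 (q = -2 + 5 = 3)
o = 24 (o = -4*(-6) = 24)
U*o + (-6*(-1))*q = -54*24 - 6*(-1)*3 = -1296 + 6*3 = -1296 + 18 = -1278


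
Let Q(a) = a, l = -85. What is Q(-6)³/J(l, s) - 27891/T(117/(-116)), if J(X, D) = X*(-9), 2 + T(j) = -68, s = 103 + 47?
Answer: 473811/1190 ≈ 398.16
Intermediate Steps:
s = 150
T(j) = -70 (T(j) = -2 - 68 = -70)
J(X, D) = -9*X
Q(-6)³/J(l, s) - 27891/T(117/(-116)) = (-6)³/((-9*(-85))) - 27891/(-70) = -216/765 - 27891*(-1/70) = -216*1/765 + 27891/70 = -24/85 + 27891/70 = 473811/1190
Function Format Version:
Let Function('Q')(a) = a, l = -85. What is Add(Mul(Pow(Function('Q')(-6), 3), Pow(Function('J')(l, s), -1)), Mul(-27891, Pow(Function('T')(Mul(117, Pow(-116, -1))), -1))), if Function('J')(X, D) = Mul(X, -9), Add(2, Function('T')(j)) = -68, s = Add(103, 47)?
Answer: Rational(473811, 1190) ≈ 398.16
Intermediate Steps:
s = 150
Function('T')(j) = -70 (Function('T')(j) = Add(-2, -68) = -70)
Function('J')(X, D) = Mul(-9, X)
Add(Mul(Pow(Function('Q')(-6), 3), Pow(Function('J')(l, s), -1)), Mul(-27891, Pow(Function('T')(Mul(117, Pow(-116, -1))), -1))) = Add(Mul(Pow(-6, 3), Pow(Mul(-9, -85), -1)), Mul(-27891, Pow(-70, -1))) = Add(Mul(-216, Pow(765, -1)), Mul(-27891, Rational(-1, 70))) = Add(Mul(-216, Rational(1, 765)), Rational(27891, 70)) = Add(Rational(-24, 85), Rational(27891, 70)) = Rational(473811, 1190)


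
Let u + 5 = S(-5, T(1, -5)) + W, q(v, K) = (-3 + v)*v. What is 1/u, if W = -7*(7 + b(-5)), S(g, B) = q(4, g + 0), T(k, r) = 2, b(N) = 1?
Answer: -1/57 ≈ -0.017544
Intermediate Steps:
q(v, K) = v*(-3 + v)
S(g, B) = 4 (S(g, B) = 4*(-3 + 4) = 4*1 = 4)
W = -56 (W = -7*(7 + 1) = -7*8 = -56)
u = -57 (u = -5 + (4 - 56) = -5 - 52 = -57)
1/u = 1/(-57) = -1/57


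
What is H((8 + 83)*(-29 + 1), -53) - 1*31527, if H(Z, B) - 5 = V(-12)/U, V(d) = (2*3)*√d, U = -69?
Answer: -31522 - 4*I*√3/23 ≈ -31522.0 - 0.30123*I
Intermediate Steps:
V(d) = 6*√d
H(Z, B) = 5 - 4*I*√3/23 (H(Z, B) = 5 + (6*√(-12))/(-69) = 5 + (6*(2*I*√3))*(-1/69) = 5 + (12*I*√3)*(-1/69) = 5 - 4*I*√3/23)
H((8 + 83)*(-29 + 1), -53) - 1*31527 = (5 - 4*I*√3/23) - 1*31527 = (5 - 4*I*√3/23) - 31527 = -31522 - 4*I*√3/23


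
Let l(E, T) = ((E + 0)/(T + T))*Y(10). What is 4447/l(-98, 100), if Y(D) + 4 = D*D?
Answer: -111175/1176 ≈ -94.537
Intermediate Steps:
Y(D) = -4 + D² (Y(D) = -4 + D*D = -4 + D²)
l(E, T) = 48*E/T (l(E, T) = ((E + 0)/(T + T))*(-4 + 10²) = (E/((2*T)))*(-4 + 100) = (E*(1/(2*T)))*96 = (E/(2*T))*96 = 48*E/T)
4447/l(-98, 100) = 4447/((48*(-98)/100)) = 4447/((48*(-98)*(1/100))) = 4447/(-1176/25) = 4447*(-25/1176) = -111175/1176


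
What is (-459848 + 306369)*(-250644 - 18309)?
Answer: 41278637487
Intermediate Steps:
(-459848 + 306369)*(-250644 - 18309) = -153479*(-268953) = 41278637487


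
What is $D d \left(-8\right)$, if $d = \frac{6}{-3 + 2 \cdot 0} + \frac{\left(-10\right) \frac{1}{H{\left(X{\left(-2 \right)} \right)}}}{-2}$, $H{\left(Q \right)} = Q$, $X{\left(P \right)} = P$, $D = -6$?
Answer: $-216$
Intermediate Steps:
$d = - \frac{9}{2}$ ($d = \frac{6}{-3 + 2 \cdot 0} + \frac{\left(-10\right) \frac{1}{-2}}{-2} = \frac{6}{-3 + 0} + \left(-10\right) \left(- \frac{1}{2}\right) \left(- \frac{1}{2}\right) = \frac{6}{-3} + 5 \left(- \frac{1}{2}\right) = 6 \left(- \frac{1}{3}\right) - \frac{5}{2} = -2 - \frac{5}{2} = - \frac{9}{2} \approx -4.5$)
$D d \left(-8\right) = \left(-6\right) \left(- \frac{9}{2}\right) \left(-8\right) = 27 \left(-8\right) = -216$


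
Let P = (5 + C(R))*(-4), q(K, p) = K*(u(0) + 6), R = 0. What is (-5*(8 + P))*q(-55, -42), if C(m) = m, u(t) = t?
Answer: -19800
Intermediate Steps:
q(K, p) = 6*K (q(K, p) = K*(0 + 6) = K*6 = 6*K)
P = -20 (P = (5 + 0)*(-4) = 5*(-4) = -20)
(-5*(8 + P))*q(-55, -42) = (-5*(8 - 20))*(6*(-55)) = -5*(-12)*(-330) = 60*(-330) = -19800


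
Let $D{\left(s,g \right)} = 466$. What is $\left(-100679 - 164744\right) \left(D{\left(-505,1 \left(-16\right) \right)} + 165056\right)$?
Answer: $-43933345806$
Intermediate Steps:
$\left(-100679 - 164744\right) \left(D{\left(-505,1 \left(-16\right) \right)} + 165056\right) = \left(-100679 - 164744\right) \left(466 + 165056\right) = \left(-265423\right) 165522 = -43933345806$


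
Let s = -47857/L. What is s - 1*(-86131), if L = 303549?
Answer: 26144931062/303549 ≈ 86131.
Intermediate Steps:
s = -47857/303549 ≈ -0.15766
s - 1*(-86131) = -47857/303549 - 1*(-86131) = -47857/303549 + 86131 = 26144931062/303549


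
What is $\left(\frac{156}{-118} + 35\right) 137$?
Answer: $\frac{272219}{59} \approx 4613.9$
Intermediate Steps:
$\left(\frac{156}{-118} + 35\right) 137 = \left(156 \left(- \frac{1}{118}\right) + 35\right) 137 = \left(- \frac{78}{59} + 35\right) 137 = \frac{1987}{59} \cdot 137 = \frac{272219}{59}$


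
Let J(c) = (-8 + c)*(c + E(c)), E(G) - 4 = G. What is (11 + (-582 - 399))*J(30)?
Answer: -1365760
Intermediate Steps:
E(G) = 4 + G
J(c) = (-8 + c)*(4 + 2*c) (J(c) = (-8 + c)*(c + (4 + c)) = (-8 + c)*(4 + 2*c))
(11 + (-582 - 399))*J(30) = (11 + (-582 - 399))*(-32 - 12*30 + 2*30**2) = (11 - 981)*(-32 - 360 + 2*900) = -970*(-32 - 360 + 1800) = -970*1408 = -1365760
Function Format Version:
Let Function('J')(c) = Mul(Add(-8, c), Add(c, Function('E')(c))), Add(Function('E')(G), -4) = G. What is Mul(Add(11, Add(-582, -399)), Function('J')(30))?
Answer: -1365760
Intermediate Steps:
Function('E')(G) = Add(4, G)
Function('J')(c) = Mul(Add(-8, c), Add(4, Mul(2, c))) (Function('J')(c) = Mul(Add(-8, c), Add(c, Add(4, c))) = Mul(Add(-8, c), Add(4, Mul(2, c))))
Mul(Add(11, Add(-582, -399)), Function('J')(30)) = Mul(Add(11, Add(-582, -399)), Add(-32, Mul(-12, 30), Mul(2, Pow(30, 2)))) = Mul(Add(11, -981), Add(-32, -360, Mul(2, 900))) = Mul(-970, Add(-32, -360, 1800)) = Mul(-970, 1408) = -1365760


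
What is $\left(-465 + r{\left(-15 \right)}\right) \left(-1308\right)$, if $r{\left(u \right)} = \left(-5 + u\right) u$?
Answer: $215820$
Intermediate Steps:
$r{\left(u \right)} = u \left(-5 + u\right)$
$\left(-465 + r{\left(-15 \right)}\right) \left(-1308\right) = \left(-465 - 15 \left(-5 - 15\right)\right) \left(-1308\right) = \left(-465 - -300\right) \left(-1308\right) = \left(-465 + 300\right) \left(-1308\right) = \left(-165\right) \left(-1308\right) = 215820$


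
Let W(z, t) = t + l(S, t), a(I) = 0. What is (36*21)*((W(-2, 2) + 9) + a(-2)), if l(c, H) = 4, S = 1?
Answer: 11340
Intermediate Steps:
W(z, t) = 4 + t (W(z, t) = t + 4 = 4 + t)
(36*21)*((W(-2, 2) + 9) + a(-2)) = (36*21)*(((4 + 2) + 9) + 0) = 756*((6 + 9) + 0) = 756*(15 + 0) = 756*15 = 11340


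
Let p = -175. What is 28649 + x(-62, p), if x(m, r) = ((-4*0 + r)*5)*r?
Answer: 181774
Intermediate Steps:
x(m, r) = 5*r² (x(m, r) = ((0 + r)*5)*r = (r*5)*r = (5*r)*r = 5*r²)
28649 + x(-62, p) = 28649 + 5*(-175)² = 28649 + 5*30625 = 28649 + 153125 = 181774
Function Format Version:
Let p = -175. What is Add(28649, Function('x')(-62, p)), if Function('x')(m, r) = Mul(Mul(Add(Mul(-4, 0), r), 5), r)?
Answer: 181774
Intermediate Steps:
Function('x')(m, r) = Mul(5, Pow(r, 2)) (Function('x')(m, r) = Mul(Mul(Add(0, r), 5), r) = Mul(Mul(r, 5), r) = Mul(Mul(5, r), r) = Mul(5, Pow(r, 2)))
Add(28649, Function('x')(-62, p)) = Add(28649, Mul(5, Pow(-175, 2))) = Add(28649, Mul(5, 30625)) = Add(28649, 153125) = 181774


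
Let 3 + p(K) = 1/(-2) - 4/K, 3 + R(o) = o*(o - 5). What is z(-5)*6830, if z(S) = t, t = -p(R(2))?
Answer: 187825/9 ≈ 20869.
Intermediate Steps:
R(o) = -3 + o*(-5 + o) (R(o) = -3 + o*(o - 5) = -3 + o*(-5 + o))
p(K) = -7/2 - 4/K (p(K) = -3 + (1/(-2) - 4/K) = -3 + (1*(-½) - 4/K) = -3 + (-½ - 4/K) = -7/2 - 4/K)
t = 55/18 (t = -(-7/2 - 4/(-3 + 2² - 5*2)) = -(-7/2 - 4/(-3 + 4 - 10)) = -(-7/2 - 4/(-9)) = -(-7/2 - 4*(-⅑)) = -(-7/2 + 4/9) = -1*(-55/18) = 55/18 ≈ 3.0556)
z(S) = 55/18
z(-5)*6830 = (55/18)*6830 = 187825/9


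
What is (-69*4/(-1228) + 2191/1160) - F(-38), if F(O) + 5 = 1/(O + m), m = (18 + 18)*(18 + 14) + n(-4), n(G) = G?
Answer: 56231627/7905864 ≈ 7.1126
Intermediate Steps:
m = 1148 (m = (18 + 18)*(18 + 14) - 4 = 36*32 - 4 = 1152 - 4 = 1148)
F(O) = -5 + 1/(1148 + O) (F(O) = -5 + 1/(O + 1148) = -5 + 1/(1148 + O))
(-69*4/(-1228) + 2191/1160) - F(-38) = (-69*4/(-1228) + 2191/1160) - (-5739 - 5*(-38))/(1148 - 38) = (-276*(-1/1228) + 2191*(1/1160)) - (-5739 + 190)/1110 = (69/307 + 2191/1160) - (-5549)/1110 = 752677/356120 - 1*(-5549/1110) = 752677/356120 + 5549/1110 = 56231627/7905864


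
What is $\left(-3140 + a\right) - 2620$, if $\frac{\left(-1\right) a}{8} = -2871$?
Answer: $17208$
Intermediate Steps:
$a = 22968$ ($a = \left(-8\right) \left(-2871\right) = 22968$)
$\left(-3140 + a\right) - 2620 = \left(-3140 + 22968\right) - 2620 = 19828 - 2620 = 17208$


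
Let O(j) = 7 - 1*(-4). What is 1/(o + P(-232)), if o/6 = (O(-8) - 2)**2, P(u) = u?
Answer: 1/254 ≈ 0.0039370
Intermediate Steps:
O(j) = 11 (O(j) = 7 + 4 = 11)
o = 486 (o = 6*(11 - 2)**2 = 6*9**2 = 6*81 = 486)
1/(o + P(-232)) = 1/(486 - 232) = 1/254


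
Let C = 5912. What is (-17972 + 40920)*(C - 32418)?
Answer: -608259688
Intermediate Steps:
(-17972 + 40920)*(C - 32418) = (-17972 + 40920)*(5912 - 32418) = 22948*(-26506) = -608259688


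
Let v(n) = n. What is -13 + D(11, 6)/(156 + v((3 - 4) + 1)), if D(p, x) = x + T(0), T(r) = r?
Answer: -337/26 ≈ -12.962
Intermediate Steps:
D(p, x) = x (D(p, x) = x + 0 = x)
-13 + D(11, 6)/(156 + v((3 - 4) + 1)) = -13 + 6/(156 + ((3 - 4) + 1)) = -13 + 6/(156 + (-1 + 1)) = -13 + 6/(156 + 0) = -13 + 6/156 = -13 + 6*(1/156) = -13 + 1/26 = -337/26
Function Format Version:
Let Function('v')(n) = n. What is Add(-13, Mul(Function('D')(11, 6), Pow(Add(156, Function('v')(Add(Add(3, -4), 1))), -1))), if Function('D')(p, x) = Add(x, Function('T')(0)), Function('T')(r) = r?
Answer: Rational(-337, 26) ≈ -12.962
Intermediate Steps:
Function('D')(p, x) = x (Function('D')(p, x) = Add(x, 0) = x)
Add(-13, Mul(Function('D')(11, 6), Pow(Add(156, Function('v')(Add(Add(3, -4), 1))), -1))) = Add(-13, Mul(6, Pow(Add(156, Add(Add(3, -4), 1)), -1))) = Add(-13, Mul(6, Pow(Add(156, Add(-1, 1)), -1))) = Add(-13, Mul(6, Pow(Add(156, 0), -1))) = Add(-13, Mul(6, Pow(156, -1))) = Add(-13, Mul(6, Rational(1, 156))) = Add(-13, Rational(1, 26)) = Rational(-337, 26)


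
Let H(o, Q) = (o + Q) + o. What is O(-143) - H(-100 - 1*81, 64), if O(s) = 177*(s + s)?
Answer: -50324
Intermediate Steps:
H(o, Q) = Q + 2*o (H(o, Q) = (Q + o) + o = Q + 2*o)
O(s) = 354*s (O(s) = 177*(2*s) = 354*s)
O(-143) - H(-100 - 1*81, 64) = 354*(-143) - (64 + 2*(-100 - 1*81)) = -50622 - (64 + 2*(-100 - 81)) = -50622 - (64 + 2*(-181)) = -50622 - (64 - 362) = -50622 - 1*(-298) = -50622 + 298 = -50324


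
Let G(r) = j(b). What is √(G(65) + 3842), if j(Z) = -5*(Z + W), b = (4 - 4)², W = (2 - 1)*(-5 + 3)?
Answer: 6*√107 ≈ 62.064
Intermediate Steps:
W = -2 (W = 1*(-2) = -2)
b = 0 (b = 0² = 0)
j(Z) = 10 - 5*Z (j(Z) = -5*(Z - 2) = -5*(-2 + Z) = 10 - 5*Z)
G(r) = 10 (G(r) = 10 - 5*0 = 10 + 0 = 10)
√(G(65) + 3842) = √(10 + 3842) = √3852 = 6*√107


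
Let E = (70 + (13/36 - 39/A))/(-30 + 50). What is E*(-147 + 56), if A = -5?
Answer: -1280279/3600 ≈ -355.63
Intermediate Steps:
E = 14069/3600 (E = (70 + (13/36 - 39/(-5)))/(-30 + 50) = (70 + (13*(1/36) - 39*(-⅕)))/20 = (70 + (13/36 + 39/5))*(1/20) = (70 + 1469/180)*(1/20) = (14069/180)*(1/20) = 14069/3600 ≈ 3.9081)
E*(-147 + 56) = 14069*(-147 + 56)/3600 = (14069/3600)*(-91) = -1280279/3600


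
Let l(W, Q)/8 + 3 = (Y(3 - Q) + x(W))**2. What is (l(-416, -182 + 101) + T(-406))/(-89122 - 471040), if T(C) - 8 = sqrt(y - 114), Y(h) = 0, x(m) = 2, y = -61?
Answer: -8/280081 - 5*I*sqrt(7)/560162 ≈ -2.8563e-5 - 2.3616e-5*I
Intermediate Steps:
T(C) = 8 + 5*I*sqrt(7) (T(C) = 8 + sqrt(-61 - 114) = 8 + sqrt(-175) = 8 + 5*I*sqrt(7))
l(W, Q) = 8 (l(W, Q) = -24 + 8*(0 + 2)**2 = -24 + 8*2**2 = -24 + 8*4 = -24 + 32 = 8)
(l(-416, -182 + 101) + T(-406))/(-89122 - 471040) = (8 + (8 + 5*I*sqrt(7)))/(-89122 - 471040) = (16 + 5*I*sqrt(7))/(-560162) = (16 + 5*I*sqrt(7))*(-1/560162) = -8/280081 - 5*I*sqrt(7)/560162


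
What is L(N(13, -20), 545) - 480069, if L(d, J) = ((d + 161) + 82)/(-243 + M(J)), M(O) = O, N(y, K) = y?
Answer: -72490291/151 ≈ -4.8007e+5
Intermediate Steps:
L(d, J) = (243 + d)/(-243 + J) (L(d, J) = ((d + 161) + 82)/(-243 + J) = ((161 + d) + 82)/(-243 + J) = (243 + d)/(-243 + J))
L(N(13, -20), 545) - 480069 = (243 + 13)/(-243 + 545) - 480069 = 256/302 - 480069 = (1/302)*256 - 480069 = 128/151 - 480069 = -72490291/151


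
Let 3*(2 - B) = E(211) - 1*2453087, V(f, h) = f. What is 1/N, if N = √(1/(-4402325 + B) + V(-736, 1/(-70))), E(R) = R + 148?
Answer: -I*√9457902539335371/2638373793 ≈ -0.03686*I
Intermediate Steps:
E(R) = 148 + R
B = 817578 (B = 2 - ((148 + 211) - 1*2453087)/3 = 2 - (359 - 2453087)/3 = 2 - ⅓*(-2452728) = 2 + 817576 = 817578)
N = I*√9457902539335371/3584747 (N = √(1/(-4402325 + 817578) - 736) = √(1/(-3584747) - 736) = √(-1/3584747 - 736) = √(-2638373793/3584747) = I*√9457902539335371/3584747 ≈ 27.129*I)
1/N = 1/(I*√9457902539335371/3584747) = -I*√9457902539335371/2638373793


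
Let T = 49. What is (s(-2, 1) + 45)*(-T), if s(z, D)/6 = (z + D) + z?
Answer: -1323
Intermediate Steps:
s(z, D) = 6*D + 12*z (s(z, D) = 6*((z + D) + z) = 6*((D + z) + z) = 6*(D + 2*z) = 6*D + 12*z)
(s(-2, 1) + 45)*(-T) = ((6*1 + 12*(-2)) + 45)*(-1*49) = ((6 - 24) + 45)*(-49) = (-18 + 45)*(-49) = 27*(-49) = -1323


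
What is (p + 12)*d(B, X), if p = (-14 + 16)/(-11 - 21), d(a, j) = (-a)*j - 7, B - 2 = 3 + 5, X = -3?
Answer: 4393/16 ≈ 274.56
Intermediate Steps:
B = 10 (B = 2 + (3 + 5) = 2 + 8 = 10)
d(a, j) = -7 - a*j (d(a, j) = -a*j - 7 = -7 - a*j)
p = -1/16 (p = 2/(-32) = 2*(-1/32) = -1/16 ≈ -0.062500)
(p + 12)*d(B, X) = (-1/16 + 12)*(-7 - 1*10*(-3)) = 191*(-7 + 30)/16 = (191/16)*23 = 4393/16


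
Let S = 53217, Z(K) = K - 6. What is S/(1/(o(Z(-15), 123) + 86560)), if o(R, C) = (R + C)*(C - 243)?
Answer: 3955087440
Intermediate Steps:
Z(K) = -6 + K
o(R, C) = (-243 + C)*(C + R) (o(R, C) = (C + R)*(-243 + C) = (-243 + C)*(C + R))
S/(1/(o(Z(-15), 123) + 86560)) = 53217/(1/((123² - 243*123 - 243*(-6 - 15) + 123*(-6 - 15)) + 86560)) = 53217/(1/((15129 - 29889 - 243*(-21) + 123*(-21)) + 86560)) = 53217/(1/((15129 - 29889 + 5103 - 2583) + 86560)) = 53217/(1/(-12240 + 86560)) = 53217/(1/74320) = 53217*74320 = 3955087440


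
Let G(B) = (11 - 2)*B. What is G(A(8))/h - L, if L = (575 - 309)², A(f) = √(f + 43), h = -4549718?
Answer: -70756 - 9*√51/4549718 ≈ -70756.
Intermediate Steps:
A(f) = √(43 + f)
G(B) = 9*B
L = 70756 (L = 266² = 70756)
G(A(8))/h - L = (9*√(43 + 8))/(-4549718) - 1*70756 = (9*√51)*(-1/4549718) - 70756 = -9*√51/4549718 - 70756 = -70756 - 9*√51/4549718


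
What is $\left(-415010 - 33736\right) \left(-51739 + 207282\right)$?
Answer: $-69799299078$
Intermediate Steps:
$\left(-415010 - 33736\right) \left(-51739 + 207282\right) = \left(-448746\right) 155543 = -69799299078$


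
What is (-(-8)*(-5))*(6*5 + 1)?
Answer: -1240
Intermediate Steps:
(-(-8)*(-5))*(6*5 + 1) = (-8*5)*(30 + 1) = -40*31 = -1240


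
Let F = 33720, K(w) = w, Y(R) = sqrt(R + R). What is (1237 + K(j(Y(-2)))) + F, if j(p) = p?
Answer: 34957 + 2*I ≈ 34957.0 + 2.0*I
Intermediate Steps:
Y(R) = sqrt(2)*sqrt(R) (Y(R) = sqrt(2*R) = sqrt(2)*sqrt(R))
(1237 + K(j(Y(-2)))) + F = (1237 + sqrt(2)*sqrt(-2)) + 33720 = (1237 + sqrt(2)*(I*sqrt(2))) + 33720 = (1237 + 2*I) + 33720 = 34957 + 2*I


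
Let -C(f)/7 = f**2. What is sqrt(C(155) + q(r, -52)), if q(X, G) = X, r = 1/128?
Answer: I*sqrt(43052798)/16 ≈ 410.09*I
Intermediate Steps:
r = 1/128 ≈ 0.0078125
C(f) = -7*f**2
sqrt(C(155) + q(r, -52)) = sqrt(-7*155**2 + 1/128) = sqrt(-7*24025 + 1/128) = sqrt(-168175 + 1/128) = sqrt(-21526399/128) = I*sqrt(43052798)/16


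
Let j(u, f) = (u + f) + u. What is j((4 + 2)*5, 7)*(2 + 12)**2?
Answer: 13132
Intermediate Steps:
j(u, f) = f + 2*u (j(u, f) = (f + u) + u = f + 2*u)
j((4 + 2)*5, 7)*(2 + 12)**2 = (7 + 2*((4 + 2)*5))*(2 + 12)**2 = (7 + 2*(6*5))*14**2 = (7 + 2*30)*196 = (7 + 60)*196 = 67*196 = 13132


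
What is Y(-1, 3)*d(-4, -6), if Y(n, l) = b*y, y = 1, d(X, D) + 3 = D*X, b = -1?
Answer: -21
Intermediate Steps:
d(X, D) = -3 + D*X
Y(n, l) = -1 (Y(n, l) = -1*1 = -1)
Y(-1, 3)*d(-4, -6) = -(-3 - 6*(-4)) = -(-3 + 24) = -1*21 = -21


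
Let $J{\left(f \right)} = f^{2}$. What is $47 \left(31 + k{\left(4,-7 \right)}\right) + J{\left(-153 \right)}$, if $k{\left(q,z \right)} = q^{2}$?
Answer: $25618$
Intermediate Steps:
$47 \left(31 + k{\left(4,-7 \right)}\right) + J{\left(-153 \right)} = 47 \left(31 + 4^{2}\right) + \left(-153\right)^{2} = 47 \left(31 + 16\right) + 23409 = 47 \cdot 47 + 23409 = 2209 + 23409 = 25618$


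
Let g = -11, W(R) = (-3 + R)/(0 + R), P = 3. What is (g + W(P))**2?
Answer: 121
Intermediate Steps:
W(R) = (-3 + R)/R
(g + W(P))**2 = (-11 + (-3 + 3)/3)**2 = (-11 + (1/3)*0)**2 = (-11 + 0)**2 = (-11)**2 = 121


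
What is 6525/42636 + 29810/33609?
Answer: 29221135/28097124 ≈ 1.0400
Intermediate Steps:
6525/42636 + 29810/33609 = 6525*(1/42636) + 29810*(1/33609) = 2175/14212 + 29810/33609 = 29221135/28097124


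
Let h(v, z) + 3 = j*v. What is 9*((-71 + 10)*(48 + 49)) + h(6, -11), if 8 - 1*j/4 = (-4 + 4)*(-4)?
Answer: -53064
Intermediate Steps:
j = 32 (j = 32 - 4*(-4 + 4)*(-4) = 32 - 0*(-4) = 32 - 4*0 = 32 + 0 = 32)
h(v, z) = -3 + 32*v
9*((-71 + 10)*(48 + 49)) + h(6, -11) = 9*((-71 + 10)*(48 + 49)) + (-3 + 32*6) = 9*(-61*97) + (-3 + 192) = 9*(-5917) + 189 = -53253 + 189 = -53064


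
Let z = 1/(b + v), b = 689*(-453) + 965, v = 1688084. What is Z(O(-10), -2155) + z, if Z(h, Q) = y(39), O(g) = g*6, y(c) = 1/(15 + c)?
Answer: 688493/37177164 ≈ 0.018519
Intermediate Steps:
b = -311152 (b = -312117 + 965 = -311152)
O(g) = 6*g
Z(h, Q) = 1/54 (Z(h, Q) = 1/(15 + 39) = 1/54)
z = 1/1376932 (z = 1/(-311152 + 1688084) = 1/1376932 ≈ 7.2625e-7)
Z(O(-10), -2155) + z = 1/54 + 1/1376932 = 688493/37177164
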